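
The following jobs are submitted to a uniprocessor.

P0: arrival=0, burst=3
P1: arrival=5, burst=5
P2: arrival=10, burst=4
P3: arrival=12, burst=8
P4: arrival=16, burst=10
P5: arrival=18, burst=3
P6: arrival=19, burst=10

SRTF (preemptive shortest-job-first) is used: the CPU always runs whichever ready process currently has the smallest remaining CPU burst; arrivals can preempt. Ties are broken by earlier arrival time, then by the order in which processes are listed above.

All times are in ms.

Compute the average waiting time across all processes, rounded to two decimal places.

4.29

Timeline: | P0 0-3 | idle 3-5 | P1 5-10 | P2 10-14 | P3 14-18 | P5 18-21 | P3 21-25 | P4 25-35 | P6 35-45 |
Completion: P0=3  P1=10  P2=14  P3=25  P4=35  P5=21  P6=45
Turnaround (C−A): P0=3  P1=5  P2=4  P3=13  P4=19  P5=3  P6=26
Waiting times: P0=0, P1=0, P2=0, P3=5, P4=9, P5=0, P6=16
Average waiting = (0+0+0+5+9+0+16) / 7 = 30/7 = 4.29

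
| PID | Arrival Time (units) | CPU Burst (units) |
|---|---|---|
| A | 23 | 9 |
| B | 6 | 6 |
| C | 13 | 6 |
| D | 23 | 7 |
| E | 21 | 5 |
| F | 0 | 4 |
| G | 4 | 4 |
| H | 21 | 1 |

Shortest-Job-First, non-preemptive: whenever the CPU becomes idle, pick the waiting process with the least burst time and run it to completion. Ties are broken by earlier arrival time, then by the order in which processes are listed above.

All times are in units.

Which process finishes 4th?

C

Gantt: | F 0-4 | G 4-8 | B 8-14 | C 14-20 | idle 20-21 | H 21-22 | E 22-27 | D 27-34 | A 34-43 |
Completion: A=43  B=14  C=20  D=34  E=27  F=4  G=8  H=22
Turnaround (C−A): A=20  B=8  C=7  D=11  E=6  F=4  G=4  H=1
Finish order: F → G → B → C → H → E → D → A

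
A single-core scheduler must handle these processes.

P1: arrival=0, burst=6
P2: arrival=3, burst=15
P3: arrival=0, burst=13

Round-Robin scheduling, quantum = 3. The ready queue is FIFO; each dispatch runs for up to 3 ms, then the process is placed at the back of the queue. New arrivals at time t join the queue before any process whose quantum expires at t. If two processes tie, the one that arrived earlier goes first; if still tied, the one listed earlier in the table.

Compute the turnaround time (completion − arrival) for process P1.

Schedule: | P1 0-3 | P3 3-6 | P2 6-9 | P1 9-12 | P3 12-15 | P2 15-18 | P3 18-21 | P2 21-24 | P3 24-27 | P2 27-30 | P3 30-31 | P2 31-34 |
Completion: P1=12  P2=34  P3=31
Turnaround (C−A): P1=12  P2=31  P3=31
Turnaround(P1) = completion − arrival = 12 − 0 = 12

12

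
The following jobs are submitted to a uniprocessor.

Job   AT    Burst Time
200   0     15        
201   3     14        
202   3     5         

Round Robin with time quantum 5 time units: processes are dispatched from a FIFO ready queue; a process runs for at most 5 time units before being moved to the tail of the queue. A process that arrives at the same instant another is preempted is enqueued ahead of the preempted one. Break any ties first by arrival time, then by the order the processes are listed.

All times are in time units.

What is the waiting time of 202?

Gantt: | 200 0-5 | 201 5-10 | 202 10-15 | 200 15-20 | 201 20-25 | 200 25-30 | 201 30-34 |
Completion: 200=30  201=34  202=15
Turnaround (C−A): 200=30  201=31  202=12
Waiting(202) = turnaround − burst = 12 − 5 = 7

7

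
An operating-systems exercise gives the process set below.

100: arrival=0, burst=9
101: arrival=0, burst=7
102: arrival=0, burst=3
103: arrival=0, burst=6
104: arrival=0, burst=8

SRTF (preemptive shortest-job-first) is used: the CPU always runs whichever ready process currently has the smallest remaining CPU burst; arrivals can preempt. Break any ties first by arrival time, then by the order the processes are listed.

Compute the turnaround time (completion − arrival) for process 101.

Gantt: | 102 0-3 | 103 3-9 | 101 9-16 | 104 16-24 | 100 24-33 |
Completion: 100=33  101=16  102=3  103=9  104=24
Turnaround(101) = completion − arrival = 16 − 0 = 16

16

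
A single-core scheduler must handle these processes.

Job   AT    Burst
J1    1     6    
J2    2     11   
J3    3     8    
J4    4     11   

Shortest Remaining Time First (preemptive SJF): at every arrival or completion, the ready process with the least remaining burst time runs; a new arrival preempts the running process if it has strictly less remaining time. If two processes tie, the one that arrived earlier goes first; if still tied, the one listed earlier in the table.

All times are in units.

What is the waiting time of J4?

Gantt: | idle 0-1 | J1 1-7 | J3 7-15 | J2 15-26 | J4 26-37 |
Completion: J1=7  J2=26  J3=15  J4=37
Turnaround (C−A): J1=6  J2=24  J3=12  J4=33
Waiting(J4) = turnaround − burst = 33 − 11 = 22

22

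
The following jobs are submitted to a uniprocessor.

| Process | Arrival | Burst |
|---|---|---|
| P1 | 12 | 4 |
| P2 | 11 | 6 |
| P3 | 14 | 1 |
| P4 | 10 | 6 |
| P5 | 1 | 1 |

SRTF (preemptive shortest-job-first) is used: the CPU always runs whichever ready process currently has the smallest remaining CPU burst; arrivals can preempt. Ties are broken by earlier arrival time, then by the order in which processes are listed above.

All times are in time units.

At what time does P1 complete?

21

Gantt: | idle 0-1 | P5 1-2 | idle 2-10 | P4 10-14 | P3 14-15 | P4 15-17 | P1 17-21 | P2 21-27 |
Completion: P1=21  P2=27  P3=15  P4=17  P5=2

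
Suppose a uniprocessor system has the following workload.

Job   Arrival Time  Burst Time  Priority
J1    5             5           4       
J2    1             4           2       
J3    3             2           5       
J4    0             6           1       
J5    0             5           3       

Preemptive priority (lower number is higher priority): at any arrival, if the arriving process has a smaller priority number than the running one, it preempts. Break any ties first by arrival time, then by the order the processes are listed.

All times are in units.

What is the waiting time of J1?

Timeline: | J4 0-6 | J2 6-10 | J5 10-15 | J1 15-20 | J3 20-22 |
Completion: J1=20  J2=10  J3=22  J4=6  J5=15
Turnaround (C−A): J1=15  J2=9  J3=19  J4=6  J5=15
Waiting(J1) = turnaround − burst = 15 − 5 = 10

10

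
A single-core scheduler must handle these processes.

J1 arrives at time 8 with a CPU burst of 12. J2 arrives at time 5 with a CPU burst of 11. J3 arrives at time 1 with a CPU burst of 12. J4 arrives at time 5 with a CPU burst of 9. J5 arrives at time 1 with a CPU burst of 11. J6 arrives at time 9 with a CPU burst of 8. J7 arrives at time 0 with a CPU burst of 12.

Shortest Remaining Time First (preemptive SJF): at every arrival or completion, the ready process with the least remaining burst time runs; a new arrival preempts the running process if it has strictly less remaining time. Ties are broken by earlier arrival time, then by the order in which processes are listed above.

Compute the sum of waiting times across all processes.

Gantt: | J7 0-12 | J6 12-20 | J4 20-29 | J5 29-40 | J2 40-51 | J3 51-63 | J1 63-75 |
Completion: J1=75  J2=51  J3=63  J4=29  J5=40  J6=20  J7=12
Turnaround (C−A): J1=67  J2=46  J3=62  J4=24  J5=39  J6=11  J7=12
Waiting = turnaround − burst: J1=55, J2=35, J3=50, J4=15, J5=28, J6=3, J7=0
Total waiting = 55 + 35 + 50 + 15 + 28 + 3 + 0 = 186

186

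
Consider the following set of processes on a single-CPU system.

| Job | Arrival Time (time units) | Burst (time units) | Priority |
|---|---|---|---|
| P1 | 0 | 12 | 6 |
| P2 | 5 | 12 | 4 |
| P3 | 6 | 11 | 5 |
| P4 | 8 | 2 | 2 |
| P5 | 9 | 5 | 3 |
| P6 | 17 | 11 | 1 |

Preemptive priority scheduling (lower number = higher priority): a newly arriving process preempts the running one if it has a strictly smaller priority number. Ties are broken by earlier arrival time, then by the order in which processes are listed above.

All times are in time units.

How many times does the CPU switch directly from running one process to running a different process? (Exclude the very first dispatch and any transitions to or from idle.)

Gantt: | P1 0-5 | P2 5-8 | P4 8-10 | P5 10-15 | P2 15-17 | P6 17-28 | P2 28-35 | P3 35-46 | P1 46-53 |
Completion: P1=53  P2=35  P3=46  P4=10  P5=15  P6=28
Turnaround (C−A): P1=53  P2=30  P3=40  P4=2  P5=6  P6=11

8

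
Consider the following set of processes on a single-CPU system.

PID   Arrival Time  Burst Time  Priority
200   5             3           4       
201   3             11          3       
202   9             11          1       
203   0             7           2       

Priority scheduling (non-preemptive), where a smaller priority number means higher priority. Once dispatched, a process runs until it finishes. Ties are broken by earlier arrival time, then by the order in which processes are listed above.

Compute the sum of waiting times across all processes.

37

Timeline: | 203 0-7 | 201 7-18 | 202 18-29 | 200 29-32 |
Completion: 200=32  201=18  202=29  203=7
Waiting = turnaround − burst: 200=24, 201=4, 202=9, 203=0
Total waiting = 24 + 4 + 9 + 0 = 37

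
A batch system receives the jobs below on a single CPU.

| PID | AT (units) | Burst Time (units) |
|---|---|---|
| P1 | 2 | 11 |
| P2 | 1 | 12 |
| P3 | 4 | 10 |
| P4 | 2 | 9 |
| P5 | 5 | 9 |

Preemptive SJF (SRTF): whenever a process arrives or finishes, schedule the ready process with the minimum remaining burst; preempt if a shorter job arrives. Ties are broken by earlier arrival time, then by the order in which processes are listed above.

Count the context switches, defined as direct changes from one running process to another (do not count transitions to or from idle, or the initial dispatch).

5

Gantt: | idle 0-1 | P2 1-2 | P4 2-11 | P5 11-20 | P3 20-30 | P2 30-41 | P1 41-52 |
Completion: P1=52  P2=41  P3=30  P4=11  P5=20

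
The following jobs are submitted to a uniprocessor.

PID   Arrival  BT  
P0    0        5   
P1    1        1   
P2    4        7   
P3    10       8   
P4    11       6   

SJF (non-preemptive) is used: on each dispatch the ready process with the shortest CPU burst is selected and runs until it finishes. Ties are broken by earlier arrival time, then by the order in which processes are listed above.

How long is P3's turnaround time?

Schedule: | P0 0-5 | P1 5-6 | P2 6-13 | P4 13-19 | P3 19-27 |
Completion: P0=5  P1=6  P2=13  P3=27  P4=19
Turnaround (C−A): P0=5  P1=5  P2=9  P3=17  P4=8
Turnaround(P3) = completion − arrival = 27 − 10 = 17

17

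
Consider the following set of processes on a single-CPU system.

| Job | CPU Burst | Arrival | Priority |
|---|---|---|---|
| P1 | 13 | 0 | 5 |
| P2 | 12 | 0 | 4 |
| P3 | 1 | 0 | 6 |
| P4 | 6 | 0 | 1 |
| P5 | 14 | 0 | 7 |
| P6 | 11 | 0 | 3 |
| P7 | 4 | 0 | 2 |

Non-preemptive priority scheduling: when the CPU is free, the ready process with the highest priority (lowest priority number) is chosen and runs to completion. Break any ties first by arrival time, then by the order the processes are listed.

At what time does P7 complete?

10

Schedule: | P4 0-6 | P7 6-10 | P6 10-21 | P2 21-33 | P1 33-46 | P3 46-47 | P5 47-61 |
Completion: P1=46  P2=33  P3=47  P4=6  P5=61  P6=21  P7=10
Turnaround (C−A): P1=46  P2=33  P3=47  P4=6  P5=61  P6=21  P7=10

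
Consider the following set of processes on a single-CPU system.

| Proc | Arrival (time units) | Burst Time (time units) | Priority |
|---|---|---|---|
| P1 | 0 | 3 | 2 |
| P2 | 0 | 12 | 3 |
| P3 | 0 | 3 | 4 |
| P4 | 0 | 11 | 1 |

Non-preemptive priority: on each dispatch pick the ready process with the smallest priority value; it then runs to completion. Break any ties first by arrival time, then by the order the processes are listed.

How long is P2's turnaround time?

Schedule: | P4 0-11 | P1 11-14 | P2 14-26 | P3 26-29 |
Completion: P1=14  P2=26  P3=29  P4=11
Turnaround(P2) = completion − arrival = 26 − 0 = 26

26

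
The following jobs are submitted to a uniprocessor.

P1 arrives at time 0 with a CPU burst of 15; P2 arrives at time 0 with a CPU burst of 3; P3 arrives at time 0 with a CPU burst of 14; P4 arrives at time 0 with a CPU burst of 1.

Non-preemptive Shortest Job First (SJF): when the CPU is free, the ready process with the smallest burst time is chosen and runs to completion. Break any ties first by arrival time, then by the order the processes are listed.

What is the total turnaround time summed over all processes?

56

Schedule: | P4 0-1 | P2 1-4 | P3 4-18 | P1 18-33 |
Completion: P1=33  P2=4  P3=18  P4=1
Turnaround (C−A): P1=33  P2=4  P3=18  P4=1
Turnaround = completion − arrival: P1=33, P2=4, P3=18, P4=1
Total turnaround = 33 + 4 + 18 + 1 = 56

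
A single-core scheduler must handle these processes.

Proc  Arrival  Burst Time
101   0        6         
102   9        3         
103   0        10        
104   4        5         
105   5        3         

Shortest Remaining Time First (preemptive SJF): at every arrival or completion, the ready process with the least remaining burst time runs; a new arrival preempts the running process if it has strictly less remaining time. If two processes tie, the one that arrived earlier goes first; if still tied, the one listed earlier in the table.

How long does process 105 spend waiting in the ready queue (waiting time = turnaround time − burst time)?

Schedule: | 101 0-6 | 105 6-9 | 102 9-12 | 104 12-17 | 103 17-27 |
Completion: 101=6  102=12  103=27  104=17  105=9
Turnaround (C−A): 101=6  102=3  103=27  104=13  105=4
Waiting(105) = turnaround − burst = 4 − 3 = 1

1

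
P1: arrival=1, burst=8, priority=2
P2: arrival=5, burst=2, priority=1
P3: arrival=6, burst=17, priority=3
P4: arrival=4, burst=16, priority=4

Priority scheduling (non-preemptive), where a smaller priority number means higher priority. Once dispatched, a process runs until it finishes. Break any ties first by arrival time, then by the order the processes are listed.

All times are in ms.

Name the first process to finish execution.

P1

Gantt: | idle 0-1 | P1 1-9 | P2 9-11 | P3 11-28 | P4 28-44 |
Completion: P1=9  P2=11  P3=28  P4=44
Finish order: P1 → P2 → P3 → P4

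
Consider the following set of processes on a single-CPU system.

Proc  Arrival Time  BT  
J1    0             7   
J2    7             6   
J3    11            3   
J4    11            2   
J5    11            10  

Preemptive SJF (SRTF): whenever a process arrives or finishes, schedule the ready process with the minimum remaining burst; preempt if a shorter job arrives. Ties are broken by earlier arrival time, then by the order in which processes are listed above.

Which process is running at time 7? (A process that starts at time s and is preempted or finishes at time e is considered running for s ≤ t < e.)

J2

Timeline: | J1 0-7 | J2 7-13 | J4 13-15 | J3 15-18 | J5 18-28 |
Completion: J1=7  J2=13  J3=18  J4=15  J5=28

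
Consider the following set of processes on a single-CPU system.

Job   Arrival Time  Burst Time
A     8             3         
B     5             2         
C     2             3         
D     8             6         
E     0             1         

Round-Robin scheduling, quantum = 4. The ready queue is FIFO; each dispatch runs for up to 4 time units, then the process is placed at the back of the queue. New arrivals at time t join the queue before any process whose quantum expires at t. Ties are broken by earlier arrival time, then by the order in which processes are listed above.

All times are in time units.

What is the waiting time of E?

Gantt: | E 0-1 | idle 1-2 | C 2-5 | B 5-7 | idle 7-8 | A 8-11 | D 11-17 |
Completion: A=11  B=7  C=5  D=17  E=1
Turnaround (C−A): A=3  B=2  C=3  D=9  E=1
Waiting(E) = turnaround − burst = 1 − 1 = 0

0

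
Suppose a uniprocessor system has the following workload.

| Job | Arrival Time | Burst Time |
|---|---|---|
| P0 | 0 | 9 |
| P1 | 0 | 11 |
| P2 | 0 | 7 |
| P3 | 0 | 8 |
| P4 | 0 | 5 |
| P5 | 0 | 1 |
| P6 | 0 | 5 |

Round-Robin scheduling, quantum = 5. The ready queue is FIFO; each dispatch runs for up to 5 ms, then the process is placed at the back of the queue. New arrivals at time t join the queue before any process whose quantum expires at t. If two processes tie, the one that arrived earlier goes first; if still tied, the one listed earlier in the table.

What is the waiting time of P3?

37

Schedule: | P0 0-5 | P1 5-10 | P2 10-15 | P3 15-20 | P4 20-25 | P5 25-26 | P6 26-31 | P0 31-35 | P1 35-40 | P2 40-42 | P3 42-45 | P1 45-46 |
Completion: P0=35  P1=46  P2=42  P3=45  P4=25  P5=26  P6=31
Turnaround (C−A): P0=35  P1=46  P2=42  P3=45  P4=25  P5=26  P6=31
Waiting(P3) = turnaround − burst = 45 − 8 = 37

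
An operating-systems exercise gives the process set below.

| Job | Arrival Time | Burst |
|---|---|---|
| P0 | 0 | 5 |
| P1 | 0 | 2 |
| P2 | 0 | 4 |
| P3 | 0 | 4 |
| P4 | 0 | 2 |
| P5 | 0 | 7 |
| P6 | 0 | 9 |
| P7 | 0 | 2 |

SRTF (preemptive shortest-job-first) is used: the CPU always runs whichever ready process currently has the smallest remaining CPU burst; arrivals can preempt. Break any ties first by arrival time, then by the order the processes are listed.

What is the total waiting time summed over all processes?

81

Timeline: | P1 0-2 | P4 2-4 | P7 4-6 | P2 6-10 | P3 10-14 | P0 14-19 | P5 19-26 | P6 26-35 |
Completion: P0=19  P1=2  P2=10  P3=14  P4=4  P5=26  P6=35  P7=6
Waiting = turnaround − burst: P0=14, P1=0, P2=6, P3=10, P4=2, P5=19, P6=26, P7=4
Total waiting = 14 + 0 + 6 + 10 + 2 + 19 + 26 + 4 = 81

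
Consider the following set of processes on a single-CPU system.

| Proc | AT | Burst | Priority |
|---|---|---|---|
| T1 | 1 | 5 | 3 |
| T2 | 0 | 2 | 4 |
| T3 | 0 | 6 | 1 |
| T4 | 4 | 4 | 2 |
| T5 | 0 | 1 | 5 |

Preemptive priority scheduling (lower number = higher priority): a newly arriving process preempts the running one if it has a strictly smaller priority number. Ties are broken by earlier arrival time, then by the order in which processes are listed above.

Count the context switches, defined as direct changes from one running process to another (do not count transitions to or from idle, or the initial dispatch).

Gantt: | T3 0-6 | T4 6-10 | T1 10-15 | T2 15-17 | T5 17-18 |
Completion: T1=15  T2=17  T3=6  T4=10  T5=18
Turnaround (C−A): T1=14  T2=17  T3=6  T4=6  T5=18

4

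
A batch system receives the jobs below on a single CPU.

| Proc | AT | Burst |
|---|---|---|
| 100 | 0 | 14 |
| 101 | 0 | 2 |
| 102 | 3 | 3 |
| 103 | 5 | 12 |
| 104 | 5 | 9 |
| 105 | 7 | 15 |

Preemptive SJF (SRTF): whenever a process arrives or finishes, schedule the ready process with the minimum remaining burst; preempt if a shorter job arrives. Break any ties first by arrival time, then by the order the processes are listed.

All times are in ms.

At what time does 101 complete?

2

Gantt: | 101 0-2 | 100 2-3 | 102 3-6 | 104 6-15 | 103 15-27 | 100 27-40 | 105 40-55 |
Completion: 100=40  101=2  102=6  103=27  104=15  105=55
Turnaround (C−A): 100=40  101=2  102=3  103=22  104=10  105=48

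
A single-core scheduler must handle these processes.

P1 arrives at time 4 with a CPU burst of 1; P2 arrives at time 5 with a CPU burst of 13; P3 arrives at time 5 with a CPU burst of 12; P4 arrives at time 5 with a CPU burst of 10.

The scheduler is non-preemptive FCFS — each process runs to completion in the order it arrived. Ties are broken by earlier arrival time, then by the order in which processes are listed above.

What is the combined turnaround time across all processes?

74

Schedule: | idle 0-4 | P1 4-5 | P2 5-18 | P3 18-30 | P4 30-40 |
Completion: P1=5  P2=18  P3=30  P4=40
Turnaround = completion − arrival: P1=1, P2=13, P3=25, P4=35
Total turnaround = 1 + 13 + 25 + 35 = 74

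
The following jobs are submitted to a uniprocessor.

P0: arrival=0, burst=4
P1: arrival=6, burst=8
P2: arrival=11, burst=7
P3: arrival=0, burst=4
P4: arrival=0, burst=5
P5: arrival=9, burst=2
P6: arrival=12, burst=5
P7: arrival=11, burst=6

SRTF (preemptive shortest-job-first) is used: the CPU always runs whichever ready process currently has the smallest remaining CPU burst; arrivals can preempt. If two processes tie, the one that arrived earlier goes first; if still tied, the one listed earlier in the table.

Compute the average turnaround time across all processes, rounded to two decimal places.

Schedule: | P0 0-4 | P3 4-8 | P4 8-9 | P5 9-11 | P4 11-15 | P6 15-20 | P7 20-26 | P2 26-33 | P1 33-41 |
Completion: P0=4  P1=41  P2=33  P3=8  P4=15  P5=11  P6=20  P7=26
Turnaround (C−A): P0=4  P1=35  P2=22  P3=8  P4=15  P5=2  P6=8  P7=15
Turnaround times: P0=4, P1=35, P2=22, P3=8, P4=15, P5=2, P6=8, P7=15
Average turnaround = (4+35+22+8+15+2+8+15) / 8 = 109/8 = 13.63

13.63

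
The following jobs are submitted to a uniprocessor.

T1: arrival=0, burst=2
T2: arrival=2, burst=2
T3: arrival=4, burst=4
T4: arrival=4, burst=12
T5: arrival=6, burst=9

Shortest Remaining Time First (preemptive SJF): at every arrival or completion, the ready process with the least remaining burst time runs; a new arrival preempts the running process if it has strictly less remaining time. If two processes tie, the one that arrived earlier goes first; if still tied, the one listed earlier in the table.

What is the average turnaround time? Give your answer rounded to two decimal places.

8.80

Schedule: | T1 0-2 | T2 2-4 | T3 4-8 | T5 8-17 | T4 17-29 |
Completion: T1=2  T2=4  T3=8  T4=29  T5=17
Turnaround times: T1=2, T2=2, T3=4, T4=25, T5=11
Average turnaround = (2+2+4+25+11) / 5 = 44/5 = 8.80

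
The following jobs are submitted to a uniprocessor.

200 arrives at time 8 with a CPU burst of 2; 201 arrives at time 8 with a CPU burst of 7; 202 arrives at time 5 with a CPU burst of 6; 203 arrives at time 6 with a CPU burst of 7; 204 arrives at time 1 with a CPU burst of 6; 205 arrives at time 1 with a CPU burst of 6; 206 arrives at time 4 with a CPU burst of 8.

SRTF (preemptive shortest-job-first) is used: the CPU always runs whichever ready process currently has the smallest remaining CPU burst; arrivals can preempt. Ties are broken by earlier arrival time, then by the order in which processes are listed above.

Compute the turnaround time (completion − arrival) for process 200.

Gantt: | idle 0-1 | 204 1-7 | 205 7-8 | 200 8-10 | 205 10-15 | 202 15-21 | 203 21-28 | 201 28-35 | 206 35-43 |
Completion: 200=10  201=35  202=21  203=28  204=7  205=15  206=43
Turnaround (C−A): 200=2  201=27  202=16  203=22  204=6  205=14  206=39
Turnaround(200) = completion − arrival = 10 − 8 = 2

2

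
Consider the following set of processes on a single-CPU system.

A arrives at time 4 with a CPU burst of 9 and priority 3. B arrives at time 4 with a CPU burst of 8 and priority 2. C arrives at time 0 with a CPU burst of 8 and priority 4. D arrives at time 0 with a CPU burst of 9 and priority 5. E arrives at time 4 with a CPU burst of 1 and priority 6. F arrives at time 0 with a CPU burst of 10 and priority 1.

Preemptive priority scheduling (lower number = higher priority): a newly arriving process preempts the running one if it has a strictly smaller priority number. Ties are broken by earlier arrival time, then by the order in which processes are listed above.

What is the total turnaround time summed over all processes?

Schedule: | F 0-10 | B 10-18 | A 18-27 | C 27-35 | D 35-44 | E 44-45 |
Completion: A=27  B=18  C=35  D=44  E=45  F=10
Turnaround (C−A): A=23  B=14  C=35  D=44  E=41  F=10
Turnaround = completion − arrival: A=23, B=14, C=35, D=44, E=41, F=10
Total turnaround = 23 + 14 + 35 + 44 + 41 + 10 = 167

167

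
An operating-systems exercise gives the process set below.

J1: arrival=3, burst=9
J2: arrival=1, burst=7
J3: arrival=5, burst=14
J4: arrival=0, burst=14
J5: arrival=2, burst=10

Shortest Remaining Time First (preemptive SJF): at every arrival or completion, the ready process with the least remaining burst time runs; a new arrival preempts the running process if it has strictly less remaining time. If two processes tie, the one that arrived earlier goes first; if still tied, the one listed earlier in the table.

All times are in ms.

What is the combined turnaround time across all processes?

135

Gantt: | J4 0-1 | J2 1-8 | J1 8-17 | J5 17-27 | J4 27-40 | J3 40-54 |
Completion: J1=17  J2=8  J3=54  J4=40  J5=27
Turnaround = completion − arrival: J1=14, J2=7, J3=49, J4=40, J5=25
Total turnaround = 14 + 7 + 49 + 40 + 25 = 135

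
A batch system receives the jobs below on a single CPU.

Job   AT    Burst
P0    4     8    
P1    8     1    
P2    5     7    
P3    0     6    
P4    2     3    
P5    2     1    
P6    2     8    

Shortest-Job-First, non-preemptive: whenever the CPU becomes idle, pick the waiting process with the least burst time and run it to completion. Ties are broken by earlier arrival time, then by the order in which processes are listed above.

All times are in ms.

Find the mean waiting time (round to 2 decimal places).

7.86

Timeline: | P3 0-6 | P5 6-7 | P4 7-10 | P1 10-11 | P2 11-18 | P6 18-26 | P0 26-34 |
Completion: P0=34  P1=11  P2=18  P3=6  P4=10  P5=7  P6=26
Turnaround (C−A): P0=30  P1=3  P2=13  P3=6  P4=8  P5=5  P6=24
Waiting times: P0=22, P1=2, P2=6, P3=0, P4=5, P5=4, P6=16
Average waiting = (22+2+6+0+5+4+16) / 7 = 55/7 = 7.86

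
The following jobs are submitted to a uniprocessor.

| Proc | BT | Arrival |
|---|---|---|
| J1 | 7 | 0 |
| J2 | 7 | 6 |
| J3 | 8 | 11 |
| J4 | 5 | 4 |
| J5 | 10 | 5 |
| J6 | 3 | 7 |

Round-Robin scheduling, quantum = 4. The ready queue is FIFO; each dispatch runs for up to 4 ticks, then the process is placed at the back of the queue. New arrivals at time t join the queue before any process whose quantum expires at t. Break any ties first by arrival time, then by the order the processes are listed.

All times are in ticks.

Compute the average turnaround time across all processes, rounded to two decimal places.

Gantt: | J1 0-4 | J4 4-8 | J1 8-11 | J5 11-15 | J2 15-19 | J6 19-22 | J4 22-23 | J3 23-27 | J5 27-31 | J2 31-34 | J3 34-38 | J5 38-40 |
Completion: J1=11  J2=34  J3=38  J4=23  J5=40  J6=22
Turnaround (C−A): J1=11  J2=28  J3=27  J4=19  J5=35  J6=15
Turnaround times: J1=11, J2=28, J3=27, J4=19, J5=35, J6=15
Average turnaround = (11+28+27+19+35+15) / 6 = 135/6 = 22.50

22.50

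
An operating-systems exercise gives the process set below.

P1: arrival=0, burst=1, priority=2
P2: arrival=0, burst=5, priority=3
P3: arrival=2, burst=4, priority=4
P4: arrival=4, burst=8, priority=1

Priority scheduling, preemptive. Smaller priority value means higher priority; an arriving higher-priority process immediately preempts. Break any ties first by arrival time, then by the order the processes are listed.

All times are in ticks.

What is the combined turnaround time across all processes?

Gantt: | P1 0-1 | P2 1-4 | P4 4-12 | P2 12-14 | P3 14-18 |
Completion: P1=1  P2=14  P3=18  P4=12
Turnaround = completion − arrival: P1=1, P2=14, P3=16, P4=8
Total turnaround = 1 + 14 + 16 + 8 = 39

39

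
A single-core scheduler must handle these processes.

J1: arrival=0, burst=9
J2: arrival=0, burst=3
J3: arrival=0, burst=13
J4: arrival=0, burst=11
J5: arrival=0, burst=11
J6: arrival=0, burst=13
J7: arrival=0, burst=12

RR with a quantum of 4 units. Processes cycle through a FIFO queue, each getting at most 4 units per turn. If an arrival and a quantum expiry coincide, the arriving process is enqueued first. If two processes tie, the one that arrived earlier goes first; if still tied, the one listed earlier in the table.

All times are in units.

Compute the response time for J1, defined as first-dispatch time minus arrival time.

0

Schedule: | J1 0-4 | J2 4-7 | J3 7-11 | J4 11-15 | J5 15-19 | J6 19-23 | J7 23-27 | J1 27-31 | J3 31-35 | J4 35-39 | J5 39-43 | J6 43-47 | J7 47-51 | J1 51-52 | J3 52-56 | J4 56-59 | J5 59-62 | J6 62-66 | J7 66-70 | J3 70-71 | J6 71-72 |
Completion: J1=52  J2=7  J3=71  J4=59  J5=62  J6=72  J7=70
Response(J1) = first start − arrival = 0 − 0 = 0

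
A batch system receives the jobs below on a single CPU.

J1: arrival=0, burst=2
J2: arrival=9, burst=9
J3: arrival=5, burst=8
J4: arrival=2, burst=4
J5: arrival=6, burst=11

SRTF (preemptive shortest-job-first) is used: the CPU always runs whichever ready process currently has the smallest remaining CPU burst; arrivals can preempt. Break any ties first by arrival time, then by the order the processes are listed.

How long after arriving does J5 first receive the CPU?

17

Schedule: | J1 0-2 | J4 2-6 | J3 6-14 | J2 14-23 | J5 23-34 |
Completion: J1=2  J2=23  J3=14  J4=6  J5=34
Response(J5) = first start − arrival = 23 − 6 = 17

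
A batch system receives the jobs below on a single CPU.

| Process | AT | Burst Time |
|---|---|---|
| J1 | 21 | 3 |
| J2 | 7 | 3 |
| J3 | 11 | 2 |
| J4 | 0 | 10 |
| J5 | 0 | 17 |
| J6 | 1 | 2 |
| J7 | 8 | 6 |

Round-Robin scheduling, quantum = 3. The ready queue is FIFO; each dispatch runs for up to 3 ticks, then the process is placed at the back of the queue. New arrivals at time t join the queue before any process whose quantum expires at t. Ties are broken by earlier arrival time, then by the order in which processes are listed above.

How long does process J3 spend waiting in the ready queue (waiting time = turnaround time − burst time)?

9

Schedule: | J4 0-3 | J5 3-6 | J6 6-8 | J4 8-11 | J5 11-14 | J2 14-17 | J7 17-20 | J3 20-22 | J4 22-25 | J5 25-28 | J7 28-31 | J1 31-34 | J4 34-35 | J5 35-43 |
Completion: J1=34  J2=17  J3=22  J4=35  J5=43  J6=8  J7=31
Waiting(J3) = turnaround − burst = 11 − 2 = 9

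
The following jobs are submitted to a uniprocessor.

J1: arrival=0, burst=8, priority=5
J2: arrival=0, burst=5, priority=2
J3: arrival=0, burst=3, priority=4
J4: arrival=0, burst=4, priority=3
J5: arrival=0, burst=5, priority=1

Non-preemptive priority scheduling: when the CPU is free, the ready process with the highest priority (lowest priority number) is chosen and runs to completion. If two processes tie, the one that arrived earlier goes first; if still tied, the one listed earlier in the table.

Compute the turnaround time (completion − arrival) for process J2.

10

Schedule: | J5 0-5 | J2 5-10 | J4 10-14 | J3 14-17 | J1 17-25 |
Completion: J1=25  J2=10  J3=17  J4=14  J5=5
Turnaround(J2) = completion − arrival = 10 − 0 = 10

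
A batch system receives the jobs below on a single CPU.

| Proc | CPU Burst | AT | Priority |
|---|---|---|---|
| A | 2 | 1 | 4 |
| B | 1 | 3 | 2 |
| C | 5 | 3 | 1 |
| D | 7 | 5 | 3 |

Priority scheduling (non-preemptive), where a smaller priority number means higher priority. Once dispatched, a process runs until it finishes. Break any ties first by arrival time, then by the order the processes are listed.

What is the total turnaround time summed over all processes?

24

Timeline: | idle 0-1 | A 1-3 | C 3-8 | B 8-9 | D 9-16 |
Completion: A=3  B=9  C=8  D=16
Turnaround (C−A): A=2  B=6  C=5  D=11
Turnaround = completion − arrival: A=2, B=6, C=5, D=11
Total turnaround = 2 + 6 + 5 + 11 = 24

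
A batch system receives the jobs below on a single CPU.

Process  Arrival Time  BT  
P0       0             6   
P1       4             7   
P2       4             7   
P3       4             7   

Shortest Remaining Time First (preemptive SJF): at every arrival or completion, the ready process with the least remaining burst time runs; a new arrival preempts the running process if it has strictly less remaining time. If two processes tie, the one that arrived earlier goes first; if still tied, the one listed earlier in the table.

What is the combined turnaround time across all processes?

54

Gantt: | P0 0-6 | P1 6-13 | P2 13-20 | P3 20-27 |
Completion: P0=6  P1=13  P2=20  P3=27
Turnaround = completion − arrival: P0=6, P1=9, P2=16, P3=23
Total turnaround = 6 + 9 + 16 + 23 = 54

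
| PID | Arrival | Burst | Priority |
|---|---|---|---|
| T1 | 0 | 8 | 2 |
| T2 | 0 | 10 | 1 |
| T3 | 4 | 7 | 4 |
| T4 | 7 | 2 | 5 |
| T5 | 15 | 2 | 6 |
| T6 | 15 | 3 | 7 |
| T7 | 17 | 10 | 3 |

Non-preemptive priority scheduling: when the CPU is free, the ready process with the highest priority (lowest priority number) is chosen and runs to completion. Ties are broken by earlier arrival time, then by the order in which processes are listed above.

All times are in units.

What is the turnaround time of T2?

Schedule: | T2 0-10 | T1 10-18 | T7 18-28 | T3 28-35 | T4 35-37 | T5 37-39 | T6 39-42 |
Completion: T1=18  T2=10  T3=35  T4=37  T5=39  T6=42  T7=28
Turnaround (C−A): T1=18  T2=10  T3=31  T4=30  T5=24  T6=27  T7=11
Turnaround(T2) = completion − arrival = 10 − 0 = 10

10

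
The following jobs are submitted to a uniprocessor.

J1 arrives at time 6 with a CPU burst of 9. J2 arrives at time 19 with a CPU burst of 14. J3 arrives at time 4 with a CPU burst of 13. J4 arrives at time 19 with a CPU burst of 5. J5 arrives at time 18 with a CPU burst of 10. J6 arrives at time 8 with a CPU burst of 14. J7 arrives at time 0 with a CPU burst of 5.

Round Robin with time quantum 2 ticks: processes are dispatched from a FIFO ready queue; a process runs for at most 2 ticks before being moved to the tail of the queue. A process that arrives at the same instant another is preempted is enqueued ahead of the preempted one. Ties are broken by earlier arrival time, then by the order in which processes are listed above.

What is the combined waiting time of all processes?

210

Gantt: | J7 0-4 | J3 4-6 | J7 6-7 | J1 7-9 | J3 9-11 | J6 11-13 | J1 13-15 | J3 15-17 | J6 17-19 | J1 19-21 | J3 21-23 | J5 23-25 | J2 25-27 | J4 27-29 | J6 29-31 | J1 31-33 | J3 33-35 | J5 35-37 | J2 37-39 | J4 39-41 | J6 41-43 | J1 43-44 | J3 44-46 | J5 46-48 | J2 48-50 | J4 50-51 | J6 51-53 | J3 53-54 | J5 54-56 | J2 56-58 | J6 58-60 | J5 60-62 | J2 62-64 | J6 64-66 | J2 66-70 |
Completion: J1=44  J2=70  J3=54  J4=51  J5=62  J6=66  J7=7
Waiting = turnaround − burst: J1=29, J2=37, J3=37, J4=27, J5=34, J6=44, J7=2
Total waiting = 29 + 37 + 37 + 27 + 34 + 44 + 2 = 210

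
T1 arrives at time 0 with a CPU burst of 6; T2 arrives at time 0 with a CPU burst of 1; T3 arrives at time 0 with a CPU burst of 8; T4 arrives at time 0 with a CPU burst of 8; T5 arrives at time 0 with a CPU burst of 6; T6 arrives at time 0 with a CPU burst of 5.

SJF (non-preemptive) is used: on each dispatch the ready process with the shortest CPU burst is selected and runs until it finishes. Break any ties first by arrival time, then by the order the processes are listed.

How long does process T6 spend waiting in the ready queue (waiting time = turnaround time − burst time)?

1

Gantt: | T2 0-1 | T6 1-6 | T1 6-12 | T5 12-18 | T3 18-26 | T4 26-34 |
Completion: T1=12  T2=1  T3=26  T4=34  T5=18  T6=6
Waiting(T6) = turnaround − burst = 6 − 5 = 1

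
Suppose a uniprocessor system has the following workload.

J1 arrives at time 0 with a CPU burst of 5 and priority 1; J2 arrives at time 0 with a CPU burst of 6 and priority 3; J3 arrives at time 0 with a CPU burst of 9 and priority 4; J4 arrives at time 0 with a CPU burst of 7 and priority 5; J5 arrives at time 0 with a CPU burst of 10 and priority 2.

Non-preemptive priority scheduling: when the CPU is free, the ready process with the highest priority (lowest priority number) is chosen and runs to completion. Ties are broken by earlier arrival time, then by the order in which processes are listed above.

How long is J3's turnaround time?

Schedule: | J1 0-5 | J5 5-15 | J2 15-21 | J3 21-30 | J4 30-37 |
Completion: J1=5  J2=21  J3=30  J4=37  J5=15
Turnaround (C−A): J1=5  J2=21  J3=30  J4=37  J5=15
Turnaround(J3) = completion − arrival = 30 − 0 = 30

30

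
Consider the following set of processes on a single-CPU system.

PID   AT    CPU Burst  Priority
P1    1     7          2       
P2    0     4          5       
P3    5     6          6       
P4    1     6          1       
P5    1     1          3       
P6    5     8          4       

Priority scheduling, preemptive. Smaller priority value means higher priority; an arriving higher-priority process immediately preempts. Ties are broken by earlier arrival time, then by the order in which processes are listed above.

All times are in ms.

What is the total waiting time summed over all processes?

72

Gantt: | P2 0-1 | P4 1-7 | P1 7-14 | P5 14-15 | P6 15-23 | P2 23-26 | P3 26-32 |
Completion: P1=14  P2=26  P3=32  P4=7  P5=15  P6=23
Turnaround (C−A): P1=13  P2=26  P3=27  P4=6  P5=14  P6=18
Waiting = turnaround − burst: P1=6, P2=22, P3=21, P4=0, P5=13, P6=10
Total waiting = 6 + 22 + 21 + 0 + 13 + 10 = 72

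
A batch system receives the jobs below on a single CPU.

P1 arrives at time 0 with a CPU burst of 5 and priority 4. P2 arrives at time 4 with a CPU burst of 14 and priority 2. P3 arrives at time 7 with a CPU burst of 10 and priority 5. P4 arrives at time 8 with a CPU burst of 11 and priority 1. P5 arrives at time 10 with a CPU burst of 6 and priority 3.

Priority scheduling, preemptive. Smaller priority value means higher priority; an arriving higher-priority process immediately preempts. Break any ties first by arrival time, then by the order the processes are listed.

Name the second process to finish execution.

P2

Gantt: | P1 0-4 | P2 4-8 | P4 8-19 | P2 19-29 | P5 29-35 | P1 35-36 | P3 36-46 |
Completion: P1=36  P2=29  P3=46  P4=19  P5=35
Turnaround (C−A): P1=36  P2=25  P3=39  P4=11  P5=25
Finish order: P4 → P2 → P5 → P1 → P3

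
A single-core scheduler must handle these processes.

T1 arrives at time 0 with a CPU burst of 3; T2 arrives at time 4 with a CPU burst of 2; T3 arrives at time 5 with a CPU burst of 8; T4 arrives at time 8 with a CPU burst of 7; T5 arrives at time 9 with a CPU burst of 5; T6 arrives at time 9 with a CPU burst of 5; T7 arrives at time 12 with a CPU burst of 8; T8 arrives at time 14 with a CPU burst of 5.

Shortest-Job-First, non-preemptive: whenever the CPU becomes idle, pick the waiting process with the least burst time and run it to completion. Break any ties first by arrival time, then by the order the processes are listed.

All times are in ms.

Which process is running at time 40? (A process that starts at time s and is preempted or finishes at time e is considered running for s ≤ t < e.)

T7

Timeline: | T1 0-3 | idle 3-4 | T2 4-6 | T3 6-14 | T5 14-19 | T6 19-24 | T8 24-29 | T4 29-36 | T7 36-44 |
Completion: T1=3  T2=6  T3=14  T4=36  T5=19  T6=24  T7=44  T8=29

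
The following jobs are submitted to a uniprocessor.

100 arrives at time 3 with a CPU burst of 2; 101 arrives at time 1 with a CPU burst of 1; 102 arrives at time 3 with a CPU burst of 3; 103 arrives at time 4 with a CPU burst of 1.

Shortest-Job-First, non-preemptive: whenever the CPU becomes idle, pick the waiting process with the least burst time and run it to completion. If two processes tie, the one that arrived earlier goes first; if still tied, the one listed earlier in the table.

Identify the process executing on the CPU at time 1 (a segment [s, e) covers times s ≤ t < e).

Schedule: | idle 0-1 | 101 1-2 | idle 2-3 | 100 3-5 | 103 5-6 | 102 6-9 |
Completion: 100=5  101=2  102=9  103=6

101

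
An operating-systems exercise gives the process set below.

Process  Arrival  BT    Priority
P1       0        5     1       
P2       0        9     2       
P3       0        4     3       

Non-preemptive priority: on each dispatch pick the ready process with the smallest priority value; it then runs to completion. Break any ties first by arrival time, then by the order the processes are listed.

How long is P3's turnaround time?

18

Gantt: | P1 0-5 | P2 5-14 | P3 14-18 |
Completion: P1=5  P2=14  P3=18
Turnaround (C−A): P1=5  P2=14  P3=18
Turnaround(P3) = completion − arrival = 18 − 0 = 18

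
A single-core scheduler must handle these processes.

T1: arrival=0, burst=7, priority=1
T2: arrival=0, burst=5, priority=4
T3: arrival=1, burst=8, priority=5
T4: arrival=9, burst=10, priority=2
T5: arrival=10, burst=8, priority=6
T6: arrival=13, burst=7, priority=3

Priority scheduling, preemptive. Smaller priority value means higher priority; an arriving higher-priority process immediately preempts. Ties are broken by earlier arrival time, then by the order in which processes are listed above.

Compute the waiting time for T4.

Gantt: | T1 0-7 | T2 7-9 | T4 9-19 | T6 19-26 | T2 26-29 | T3 29-37 | T5 37-45 |
Completion: T1=7  T2=29  T3=37  T4=19  T5=45  T6=26
Waiting(T4) = turnaround − burst = 10 − 10 = 0

0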